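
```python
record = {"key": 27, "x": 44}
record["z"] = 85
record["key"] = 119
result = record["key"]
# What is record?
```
Trace:
  record={'key': 27, 'x': 44}
  record={'key': 27, 'x': 44, 'z': 85}
  record={'key': 119, 'x': 44, 'z': 85}
  record={'key': 119, 'x': 44, 'z': 85}, result=119

Final answer: {'key': 119, 'x': 44, 'z': 85}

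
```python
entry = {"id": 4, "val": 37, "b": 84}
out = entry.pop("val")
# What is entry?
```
Trace:
  entry={'id': 4, 'val': 37, 'b': 84}
  entry={'id': 4, 'b': 84}, out=37

Final answer: {'id': 4, 'b': 84}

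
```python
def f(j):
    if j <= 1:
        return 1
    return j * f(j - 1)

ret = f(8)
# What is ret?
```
Call trace:
f(j=8)
  f(j=7)
    f(j=6)
      f(j=5)
        f(j=4)
          f(j=3)
            f(j=2)
              f(j=1)
              -> return 1
            -> return 2
          -> return 6
        -> return 24
      -> return 120
    -> return 720
  -> return 5040
-> return 40320

Final answer: 40320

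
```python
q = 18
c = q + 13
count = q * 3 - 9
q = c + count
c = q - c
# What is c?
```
Trace:
  q=18
  q=18, c=31
  q=18, c=31, count=45
  q=76, c=31, count=45
  q=76, c=45, count=45

Final answer: 45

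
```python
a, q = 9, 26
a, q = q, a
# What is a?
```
Trace:
  a=9, q=26
  a=26, q=9

Final answer: 26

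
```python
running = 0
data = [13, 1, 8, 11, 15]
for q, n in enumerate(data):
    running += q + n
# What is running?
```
Trace:
  running=0
  running=13, q=0, n=13
  running=15, q=1, n=1
  running=25, q=2, n=8
  running=39, q=3, n=11
  running=58, q=4, n=15

Final answer: 58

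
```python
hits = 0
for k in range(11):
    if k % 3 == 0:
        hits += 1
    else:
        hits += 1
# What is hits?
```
Trace:
  hits=0
  hits=1, k=0
  hits=2, k=1
  hits=3, k=2
  hits=4, k=3
  hits=5, k=4
  hits=6, k=5
  hits=7, k=6
  hits=8, k=7
  hits=9, k=8
  hits=10, k=9
  hits=11, k=10

Final answer: 11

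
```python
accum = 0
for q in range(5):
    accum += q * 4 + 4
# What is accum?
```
Trace:
  accum=0
  accum=4, q=0
  accum=12, q=1
  accum=24, q=2
  accum=40, q=3
  accum=60, q=4

Final answer: 60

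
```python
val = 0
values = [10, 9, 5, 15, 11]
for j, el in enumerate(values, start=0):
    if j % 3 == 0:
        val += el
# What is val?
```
Trace:
  val=0
  val=10, j=0, el=10
  val=10, j=1, el=9
  val=10, j=2, el=5
  val=25, j=3, el=15
  val=25, j=4, el=11

Final answer: 25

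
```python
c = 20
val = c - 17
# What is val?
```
Trace:
  c=20
  c=20, val=3

Final answer: 3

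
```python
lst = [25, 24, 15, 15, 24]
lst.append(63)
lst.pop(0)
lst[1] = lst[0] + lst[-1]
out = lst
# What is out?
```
Trace:
  lst=[25, 24, 15, 15, 24]
  lst=[25, 24, 15, 15, 24, 63]
  lst=[24, 15, 15, 24, 63]
  lst=[24, 87, 15, 24, 63]
  lst=[24, 87, 15, 24, 63], out=[24, 87, 15, 24, 63]

Final answer: [24, 87, 15, 24, 63]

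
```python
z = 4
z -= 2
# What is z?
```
Trace:
  z=4
  z=2

Final answer: 2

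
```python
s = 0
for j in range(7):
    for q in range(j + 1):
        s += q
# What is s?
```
Trace:
  s=0
  s=0, j=0, q=0
  s=0, j=1, q=0
  s=1, j=1, q=1
  s=1, j=2, q=0
  s=2, j=2, q=1
  s=4, j=2, q=2
  s=4, j=3, q=0
  s=5, j=3, q=1
  s=7, j=3, q=2
  s=10, j=3, q=3
  s=10, j=4, q=0
  s=11, j=4, q=1
  s=13, j=4, q=2
  s=16, j=4, q=3
  s=20, j=4, q=4
  s=20, j=5, q=0
  s=21, j=5, q=1
  s=23, j=5, q=2
  s=26, j=5, q=3
  s=30, j=5, q=4
  s=35, j=5, q=5
  s=35, j=6, q=0
  s=36, j=6, q=1
  s=38, j=6, q=2
  s=41, j=6, q=3
  s=45, j=6, q=4
  s=50, j=6, q=5
  s=56, j=6, q=6

Final answer: 56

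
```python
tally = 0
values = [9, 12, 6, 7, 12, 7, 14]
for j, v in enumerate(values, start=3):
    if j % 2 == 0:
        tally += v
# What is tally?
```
Trace:
  tally=0
  tally=0, j=3, v=9
  tally=12, j=4, v=12
  tally=12, j=5, v=6
  tally=19, j=6, v=7
  tally=19, j=7, v=12
  tally=26, j=8, v=7
  tally=26, j=9, v=14

Final answer: 26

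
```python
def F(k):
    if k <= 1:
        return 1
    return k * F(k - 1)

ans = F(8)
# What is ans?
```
Call trace:
F(k=8)
  F(k=7)
    F(k=6)
      F(k=5)
        F(k=4)
          F(k=3)
            F(k=2)
              F(k=1)
              -> return 1
            -> return 2
          -> return 6
        -> return 24
      -> return 120
    -> return 720
  -> return 5040
-> return 40320

Final answer: 40320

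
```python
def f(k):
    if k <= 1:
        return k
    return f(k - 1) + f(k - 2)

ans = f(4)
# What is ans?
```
Call trace (a repeated sub-call is expanded the first time; later identical calls just restate its return value):
f(k=4)
  f(k=3)
    f(k=2)
      f(k=1)
      -> return 1
      f(k=0)
      -> return 0
    -> return 1
    f(k=1)
    -> return 1
  -> return 2
  f(k=2) -> return 1  (same call as traced above)
-> return 3

Final answer: 3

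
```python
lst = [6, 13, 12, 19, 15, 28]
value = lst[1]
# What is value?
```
Trace:
  lst=[6, 13, 12, 19, 15, 28]
  lst=[6, 13, 12, 19, 15, 28], value=13

Final answer: 13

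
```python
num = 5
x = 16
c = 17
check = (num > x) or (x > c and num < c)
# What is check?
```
Trace:
  num=5
  num=5, x=16
  num=5, x=16, c=17
  num=5, x=16, c=17, check=False

Final answer: False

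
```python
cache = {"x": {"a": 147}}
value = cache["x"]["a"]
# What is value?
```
Trace:
  cache={'x': {'a': 147}}
  cache={'x': {'a': 147}}, value=147

Final answer: 147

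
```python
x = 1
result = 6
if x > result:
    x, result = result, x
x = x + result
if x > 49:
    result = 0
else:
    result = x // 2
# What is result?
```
Trace:
  x=1
  x=1, result=6
  x=1, result=6
  x=7, result=6
  x=7, result=3

Final answer: 3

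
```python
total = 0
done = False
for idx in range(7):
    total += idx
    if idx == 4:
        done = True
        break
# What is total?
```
Trace:
  total=0
  total=0, done=False
  total=0, done=False, idx=0
  total=1, done=False, idx=1
  total=3, done=False, idx=2
  total=6, done=False, idx=3
  total=10, done=True, idx=4

Final answer: 10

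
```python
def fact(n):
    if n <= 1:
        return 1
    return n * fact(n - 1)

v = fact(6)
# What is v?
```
Call trace:
fact(n=6)
  fact(n=5)
    fact(n=4)
      fact(n=3)
        fact(n=2)
          fact(n=1)
          -> return 1
        -> return 2
      -> return 6
    -> return 24
  -> return 120
-> return 720

Final answer: 720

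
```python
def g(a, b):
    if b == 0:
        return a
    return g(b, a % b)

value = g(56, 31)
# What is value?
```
Call trace:
g(a=56, b=31)
  g(a=31, b=25)
    g(a=25, b=6)
      g(a=6, b=1)
        g(a=1, b=0)
        -> return 1
      -> return 1
    -> return 1
  -> return 1
-> return 1

Final answer: 1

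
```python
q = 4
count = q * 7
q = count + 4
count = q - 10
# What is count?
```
Trace:
  q=4
  q=4, count=28
  q=32, count=28
  q=32, count=22

Final answer: 22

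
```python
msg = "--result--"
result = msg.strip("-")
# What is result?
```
Trace:
  msg='--result--'
  msg='--result--', result='result'

Final answer: 'result'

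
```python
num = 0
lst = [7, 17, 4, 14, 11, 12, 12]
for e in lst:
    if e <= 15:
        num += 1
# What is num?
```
Trace:
  num=0
  num=1, e=7
  num=1, e=17
  num=2, e=4
  num=3, e=14
  num=4, e=11
  num=5, e=12
  num=6, e=12

Final answer: 6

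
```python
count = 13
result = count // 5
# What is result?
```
Trace:
  count=13
  count=13, result=2

Final answer: 2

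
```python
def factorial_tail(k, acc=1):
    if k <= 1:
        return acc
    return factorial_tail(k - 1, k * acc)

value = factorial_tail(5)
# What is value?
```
Call trace:
factorial_tail(k=5, acc=1)
  factorial_tail(k=4, acc=5)
    factorial_tail(k=3, acc=20)
      factorial_tail(k=2, acc=60)
        factorial_tail(k=1, acc=120)
        -> return 120
      -> return 120
    -> return 120
  -> return 120
-> return 120

Final answer: 120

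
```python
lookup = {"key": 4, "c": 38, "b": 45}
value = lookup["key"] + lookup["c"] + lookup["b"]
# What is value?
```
Trace:
  lookup={'key': 4, 'c': 38, 'b': 45}
  lookup={'key': 4, 'c': 38, 'b': 45}, value=87

Final answer: 87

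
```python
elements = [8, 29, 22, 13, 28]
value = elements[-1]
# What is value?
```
Trace:
  elements=[8, 29, 22, 13, 28]
  elements=[8, 29, 22, 13, 28], value=28

Final answer: 28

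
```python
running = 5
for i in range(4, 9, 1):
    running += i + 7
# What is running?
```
Trace:
  running=5
  running=16, i=4
  running=28, i=5
  running=41, i=6
  running=55, i=7
  running=70, i=8

Final answer: 70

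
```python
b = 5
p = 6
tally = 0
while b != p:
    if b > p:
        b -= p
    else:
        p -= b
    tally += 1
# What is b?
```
Trace:
  b=5
  b=5, p=6
  b=5, p=6, tally=0
  b=5, p=1, tally=1
  b=4, p=1, tally=2
  b=3, p=1, tally=3
  b=2, p=1, tally=4
  b=1, p=1, tally=5

Final answer: 1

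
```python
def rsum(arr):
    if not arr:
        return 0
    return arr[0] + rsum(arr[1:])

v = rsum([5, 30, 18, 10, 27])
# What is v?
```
Call trace:
rsum(arr=[5, 30, 18, 10, 27])
  rsum(arr=[30, 18, 10, 27])
    rsum(arr=[18, 10, 27])
      rsum(arr=[10, 27])
        rsum(arr=[27])
          rsum(arr=[])
          -> return 0
        -> return 27
      -> return 37
    -> return 55
  -> return 85
-> return 90

Final answer: 90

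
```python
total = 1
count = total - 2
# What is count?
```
Trace:
  total=1
  total=1, count=-1

Final answer: -1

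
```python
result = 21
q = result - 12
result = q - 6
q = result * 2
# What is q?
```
Trace:
  result=21
  result=21, q=9
  result=3, q=9
  result=3, q=6

Final answer: 6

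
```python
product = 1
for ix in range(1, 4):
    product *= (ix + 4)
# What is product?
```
Trace:
  product=1
  product=5, ix=1
  product=30, ix=2
  product=210, ix=3

Final answer: 210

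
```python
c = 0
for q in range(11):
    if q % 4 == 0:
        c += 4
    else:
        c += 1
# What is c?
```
Trace:
  c=0
  c=4, q=0
  c=5, q=1
  c=6, q=2
  c=7, q=3
  c=11, q=4
  c=12, q=5
  c=13, q=6
  c=14, q=7
  c=18, q=8
  c=19, q=9
  c=20, q=10

Final answer: 20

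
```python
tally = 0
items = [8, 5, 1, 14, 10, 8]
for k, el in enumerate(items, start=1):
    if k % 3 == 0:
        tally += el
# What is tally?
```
Trace:
  tally=0
  tally=0, k=1, el=8
  tally=0, k=2, el=5
  tally=1, k=3, el=1
  tally=1, k=4, el=14
  tally=1, k=5, el=10
  tally=9, k=6, el=8

Final answer: 9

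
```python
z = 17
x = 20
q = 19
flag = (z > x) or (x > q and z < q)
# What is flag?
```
Trace:
  z=17
  z=17, x=20
  z=17, x=20, q=19
  z=17, x=20, q=19, flag=True

Final answer: True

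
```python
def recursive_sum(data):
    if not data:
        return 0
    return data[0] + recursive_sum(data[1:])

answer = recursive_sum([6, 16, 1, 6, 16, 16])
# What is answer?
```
Call trace:
recursive_sum(data=[6, 16, 1, 6, 16, 16])
  recursive_sum(data=[16, 1, 6, 16, 16])
    recursive_sum(data=[1, 6, 16, 16])
      recursive_sum(data=[6, 16, 16])
        recursive_sum(data=[16, 16])
          recursive_sum(data=[16])
            recursive_sum(data=[])
            -> return 0
          -> return 16
        -> return 32
      -> return 38
    -> return 39
  -> return 55
-> return 61

Final answer: 61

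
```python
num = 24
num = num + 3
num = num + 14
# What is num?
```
Trace:
  num=24
  num=27
  num=41

Final answer: 41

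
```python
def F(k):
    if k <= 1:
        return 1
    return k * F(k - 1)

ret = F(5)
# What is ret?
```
Call trace:
F(k=5)
  F(k=4)
    F(k=3)
      F(k=2)
        F(k=1)
        -> return 1
      -> return 2
    -> return 6
  -> return 24
-> return 120

Final answer: 120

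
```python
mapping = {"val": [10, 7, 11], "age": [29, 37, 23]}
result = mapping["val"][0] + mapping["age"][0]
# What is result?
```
Trace:
  mapping={'val': [10, 7, 11], 'age': [29, 37, 23]}
  mapping={'val': [10, 7, 11], 'age': [29, 37, 23]}, result=39

Final answer: 39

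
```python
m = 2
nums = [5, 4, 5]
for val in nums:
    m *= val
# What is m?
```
Trace:
  m=2
  m=10, val=5
  m=40, val=4
  m=200, val=5

Final answer: 200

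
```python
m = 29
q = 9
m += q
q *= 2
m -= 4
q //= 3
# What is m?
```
Trace:
  m=29
  m=29, q=9
  m=38, q=9
  m=38, q=18
  m=34, q=18
  m=34, q=6

Final answer: 34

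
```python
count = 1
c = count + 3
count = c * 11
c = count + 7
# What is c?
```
Trace:
  count=1
  count=1, c=4
  count=44, c=4
  count=44, c=51

Final answer: 51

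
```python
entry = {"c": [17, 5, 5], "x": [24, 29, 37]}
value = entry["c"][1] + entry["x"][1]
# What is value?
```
Trace:
  entry={'c': [17, 5, 5], 'x': [24, 29, 37]}
  entry={'c': [17, 5, 5], 'x': [24, 29, 37]}, value=34

Final answer: 34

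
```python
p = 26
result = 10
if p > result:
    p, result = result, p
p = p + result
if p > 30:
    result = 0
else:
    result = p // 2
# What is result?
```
Trace:
  p=26
  p=26, result=10
  p=10, result=26
  p=36, result=26
  p=36, result=0

Final answer: 0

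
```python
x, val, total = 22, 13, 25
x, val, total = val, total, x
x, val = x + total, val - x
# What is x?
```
Trace:
  x=22, val=13, total=25
  x=13, val=25, total=22
  x=35, val=12, total=22

Final answer: 35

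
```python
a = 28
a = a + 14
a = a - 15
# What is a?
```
Trace:
  a=28
  a=42
  a=27

Final answer: 27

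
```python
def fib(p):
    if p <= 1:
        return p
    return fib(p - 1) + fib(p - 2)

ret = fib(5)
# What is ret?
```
Call trace (a repeated sub-call is expanded the first time; later identical calls just restate its return value):
fib(p=5)
  fib(p=4)
    fib(p=3)
      fib(p=2)
        fib(p=1)
        -> return 1
        fib(p=0)
        -> return 0
      -> return 1
      fib(p=1)
      -> return 1
    -> return 2
    fib(p=2) -> return 1  (same call as traced above)
  -> return 3
  fib(p=3) -> return 2  (same call as traced above)
-> return 5

Final answer: 5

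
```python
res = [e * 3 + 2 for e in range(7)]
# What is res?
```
Trace:
  e=0
  e=1
  e=2
  e=3
  e=4
  e=5
  e=6
  res=[2, 5, 8, 11, 14, 17, 20]

Final answer: [2, 5, 8, 11, 14, 17, 20]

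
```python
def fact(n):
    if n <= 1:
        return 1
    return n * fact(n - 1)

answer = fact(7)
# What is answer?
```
Call trace:
fact(n=7)
  fact(n=6)
    fact(n=5)
      fact(n=4)
        fact(n=3)
          fact(n=2)
            fact(n=1)
            -> return 1
          -> return 2
        -> return 6
      -> return 24
    -> return 120
  -> return 720
-> return 5040

Final answer: 5040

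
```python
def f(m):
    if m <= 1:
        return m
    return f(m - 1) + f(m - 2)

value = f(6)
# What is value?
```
Call trace (a repeated sub-call is expanded the first time; later identical calls just restate its return value):
f(m=6)
  f(m=5)
    f(m=4)
      f(m=3)
        f(m=2)
          f(m=1)
          -> return 1
          f(m=0)
          -> return 0
        -> return 1
        f(m=1)
        -> return 1
      -> return 2
      f(m=2) -> return 1  (same call as traced above)
    -> return 3
    f(m=3) -> return 2  (same call as traced above)
  -> return 5
  f(m=4) -> return 3  (same call as traced above)
-> return 8

Final answer: 8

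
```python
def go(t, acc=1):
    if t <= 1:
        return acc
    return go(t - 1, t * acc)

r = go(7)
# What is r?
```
Call trace:
go(t=7, acc=1)
  go(t=6, acc=7)
    go(t=5, acc=42)
      go(t=4, acc=210)
        go(t=3, acc=840)
          go(t=2, acc=2520)
            go(t=1, acc=5040)
            -> return 5040
          -> return 5040
        -> return 5040
      -> return 5040
    -> return 5040
  -> return 5040
-> return 5040

Final answer: 5040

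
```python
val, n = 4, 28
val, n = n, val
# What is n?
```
Trace:
  val=4, n=28
  val=28, n=4

Final answer: 4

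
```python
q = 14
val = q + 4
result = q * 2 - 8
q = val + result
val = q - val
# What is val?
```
Trace:
  q=14
  q=14, val=18
  q=14, val=18, result=20
  q=38, val=18, result=20
  q=38, val=20, result=20

Final answer: 20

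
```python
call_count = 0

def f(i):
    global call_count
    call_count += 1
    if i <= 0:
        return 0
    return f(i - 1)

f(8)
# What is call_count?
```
Call trace:
f(i=8)
  f(i=7)
    f(i=6)
      f(i=5)
        f(i=4)
          f(i=3)
            f(i=2)
              f(i=1)
                f(i=0)
                -> return 0
              -> return 0
            -> return 0
          -> return 0
        -> return 0
      -> return 0
    -> return 0
  -> return 0
-> return 0

call_count is incremented once per call. f is entered once for each i = 8, 7, 6, 5, 4, 3, 2, 1, 0 (the i <= 0 call returns without recursing), i.e. 8 + 1 calls.
call_count = 9

Final answer: 9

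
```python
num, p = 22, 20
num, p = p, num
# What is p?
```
Trace:
  num=22, p=20
  num=20, p=22

Final answer: 22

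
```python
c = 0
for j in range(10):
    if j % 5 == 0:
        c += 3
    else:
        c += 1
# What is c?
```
Trace:
  c=0
  c=3, j=0
  c=4, j=1
  c=5, j=2
  c=6, j=3
  c=7, j=4
  c=10, j=5
  c=11, j=6
  c=12, j=7
  c=13, j=8
  c=14, j=9

Final answer: 14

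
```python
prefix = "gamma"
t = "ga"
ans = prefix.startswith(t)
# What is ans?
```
Trace:
  prefix='gamma'
  prefix='gamma', t='ga'
  prefix='gamma', t='ga', ans=True

Final answer: True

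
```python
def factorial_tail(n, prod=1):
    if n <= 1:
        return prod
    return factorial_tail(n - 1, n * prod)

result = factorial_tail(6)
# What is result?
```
Call trace:
factorial_tail(n=6, prod=1)
  factorial_tail(n=5, prod=6)
    factorial_tail(n=4, prod=30)
      factorial_tail(n=3, prod=120)
        factorial_tail(n=2, prod=360)
          factorial_tail(n=1, prod=720)
          -> return 720
        -> return 720
      -> return 720
    -> return 720
  -> return 720
-> return 720

Final answer: 720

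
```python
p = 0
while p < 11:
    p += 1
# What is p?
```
Trace:
  p=0
  p=1
  p=2
  p=3
  p=4
  p=5
  p=6
  p=7
  p=8
  p=9
  p=10
  p=11

Final answer: 11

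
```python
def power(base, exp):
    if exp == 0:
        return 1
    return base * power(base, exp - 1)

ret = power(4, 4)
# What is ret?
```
Call trace:
power(base=4, exp=4)
  power(base=4, exp=3)
    power(base=4, exp=2)
      power(base=4, exp=1)
        power(base=4, exp=0)
        -> return 1
      -> return 4
    -> return 16
  -> return 64
-> return 256

Final answer: 256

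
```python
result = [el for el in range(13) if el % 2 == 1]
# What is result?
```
Trace:
  el=0
  el=1
  el=2
  el=3
  el=4
  el=5
  el=6
  el=7
  el=8
  el=9
  el=10
  el=11
  el=12
  result=[1, 3, 5, 7, 9, 11]

Final answer: [1, 3, 5, 7, 9, 11]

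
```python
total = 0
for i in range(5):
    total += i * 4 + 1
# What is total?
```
Trace:
  total=0
  total=1, i=0
  total=6, i=1
  total=15, i=2
  total=28, i=3
  total=45, i=4

Final answer: 45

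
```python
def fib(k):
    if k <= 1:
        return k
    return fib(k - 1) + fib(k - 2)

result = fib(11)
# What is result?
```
Call trace (a repeated sub-call is expanded the first time; later identical calls just restate its return value):
fib(k=11)
  fib(k=10)
    fib(k=9)
      fib(k=8)
        fib(k=7)
          fib(k=6)
            fib(k=5)
              fib(k=4)
                fib(k=3)
                  fib(k=2)
                    fib(k=1)
                    -> return 1
                    fib(k=0)
                    -> return 0
                  -> return 1
                  fib(k=1)
                  -> return 1
                -> return 2
                fib(k=2) -> return 1  (same call as traced above)
              -> return 3
              fib(k=3) -> return 2  (same call as traced above)
            -> return 5
            fib(k=4) -> return 3  (same call as traced above)
          -> return 8
          fib(k=5) -> return 5  (same call as traced above)
        -> return 13
        fib(k=6) -> return 8  (same call as traced above)
      -> return 21
      fib(k=7) -> return 13  (same call as traced above)
    -> return 34
    fib(k=8) -> return 21  (same call as traced above)
  -> return 55
  fib(k=9) -> return 34  (same call as traced above)
-> return 89

Final answer: 89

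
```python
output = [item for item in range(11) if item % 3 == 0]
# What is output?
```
Trace:
  item=0
  item=1
  item=2
  item=3
  item=4
  item=5
  item=6
  item=7
  item=8
  item=9
  item=10
  output=[0, 3, 6, 9]

Final answer: [0, 3, 6, 9]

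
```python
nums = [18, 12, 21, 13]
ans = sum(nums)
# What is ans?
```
Trace:
  nums=[18, 12, 21, 13]
  nums=[18, 12, 21, 13], ans=64

Final answer: 64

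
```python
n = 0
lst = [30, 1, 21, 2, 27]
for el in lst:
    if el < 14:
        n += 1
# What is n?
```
Trace:
  n=0
  n=0, el=30
  n=1, el=1
  n=1, el=21
  n=2, el=2
  n=2, el=27

Final answer: 2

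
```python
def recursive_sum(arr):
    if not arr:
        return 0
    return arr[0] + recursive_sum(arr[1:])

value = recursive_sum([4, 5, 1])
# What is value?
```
Call trace:
recursive_sum(arr=[4, 5, 1])
  recursive_sum(arr=[5, 1])
    recursive_sum(arr=[1])
      recursive_sum(arr=[])
      -> return 0
    -> return 1
  -> return 6
-> return 10

Final answer: 10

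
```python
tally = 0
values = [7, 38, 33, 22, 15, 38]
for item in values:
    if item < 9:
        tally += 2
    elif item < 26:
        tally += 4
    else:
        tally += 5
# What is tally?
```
Trace:
  tally=0
  tally=2, item=7
  tally=7, item=38
  tally=12, item=33
  tally=16, item=22
  tally=20, item=15
  tally=25, item=38

Final answer: 25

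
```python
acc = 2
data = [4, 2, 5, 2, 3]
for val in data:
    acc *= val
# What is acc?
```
Trace:
  acc=2
  acc=8, val=4
  acc=16, val=2
  acc=80, val=5
  acc=160, val=2
  acc=480, val=3

Final answer: 480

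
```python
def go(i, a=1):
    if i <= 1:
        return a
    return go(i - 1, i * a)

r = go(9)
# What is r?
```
Call trace:
go(i=9, a=1)
  go(i=8, a=9)
    go(i=7, a=72)
      go(i=6, a=504)
        go(i=5, a=3024)
          go(i=4, a=15120)
            go(i=3, a=60480)
              go(i=2, a=181440)
                go(i=1, a=362880)
                -> return 362880
              -> return 362880
            -> return 362880
          -> return 362880
        -> return 362880
      -> return 362880
    -> return 362880
  -> return 362880
-> return 362880

Final answer: 362880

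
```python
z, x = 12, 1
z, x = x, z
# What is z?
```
Trace:
  z=12, x=1
  z=1, x=12

Final answer: 1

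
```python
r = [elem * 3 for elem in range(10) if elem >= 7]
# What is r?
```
Trace:
  elem=0
  elem=1
  elem=2
  elem=3
  elem=4
  elem=5
  elem=6
  elem=7
  elem=8
  elem=9
  r=[21, 24, 27]

Final answer: [21, 24, 27]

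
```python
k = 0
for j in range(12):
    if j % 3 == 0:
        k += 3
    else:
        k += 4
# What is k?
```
Trace:
  k=0
  k=3, j=0
  k=7, j=1
  k=11, j=2
  k=14, j=3
  k=18, j=4
  k=22, j=5
  k=25, j=6
  k=29, j=7
  k=33, j=8
  k=36, j=9
  k=40, j=10
  k=44, j=11

Final answer: 44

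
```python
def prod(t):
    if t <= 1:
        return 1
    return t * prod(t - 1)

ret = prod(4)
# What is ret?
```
Call trace:
prod(t=4)
  prod(t=3)
    prod(t=2)
      prod(t=1)
      -> return 1
    -> return 2
  -> return 6
-> return 24

Final answer: 24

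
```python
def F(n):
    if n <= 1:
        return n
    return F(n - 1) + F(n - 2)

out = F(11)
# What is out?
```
Call trace (a repeated sub-call is expanded the first time; later identical calls just restate its return value):
F(n=11)
  F(n=10)
    F(n=9)
      F(n=8)
        F(n=7)
          F(n=6)
            F(n=5)
              F(n=4)
                F(n=3)
                  F(n=2)
                    F(n=1)
                    -> return 1
                    F(n=0)
                    -> return 0
                  -> return 1
                  F(n=1)
                  -> return 1
                -> return 2
                F(n=2) -> return 1  (same call as traced above)
              -> return 3
              F(n=3) -> return 2  (same call as traced above)
            -> return 5
            F(n=4) -> return 3  (same call as traced above)
          -> return 8
          F(n=5) -> return 5  (same call as traced above)
        -> return 13
        F(n=6) -> return 8  (same call as traced above)
      -> return 21
      F(n=7) -> return 13  (same call as traced above)
    -> return 34
    F(n=8) -> return 21  (same call as traced above)
  -> return 55
  F(n=9) -> return 34  (same call as traced above)
-> return 89

Final answer: 89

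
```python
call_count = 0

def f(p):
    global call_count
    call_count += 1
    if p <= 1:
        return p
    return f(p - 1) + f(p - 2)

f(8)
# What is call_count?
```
Call trace (a repeated sub-call is expanded the first time; later identical calls just restate its return value):
f(p=8)
  f(p=7)
    f(p=6)
      f(p=5)
        f(p=4)
          f(p=3)
            f(p=2)
              f(p=1)
              -> return 1
              f(p=0)
              -> return 0
            -> return 1
            f(p=1)
            -> return 1
          -> return 2
          f(p=2) -> return 1  (same call as traced above)
        -> return 3
        f(p=3) -> return 2  (same call as traced above)
      -> return 5
      f(p=4) -> return 3  (same call as traced above)
    -> return 8
    f(p=5) -> return 5  (same call as traced above)
  -> return 13
  f(p=6) -> return 8  (same call as traced above)
-> return 21

call_count is incremented once per call, so count the calls in each subtree. Let C(p) = number of calls made by f(p).
C(0) = C(1) = 1 (base case, no recursion); C(p) = 1 + C(p - 1) + C(p - 2) otherwise.
C(2) = 1 + C(1) + C(0) = 1 + 1 + 1 = 3
C(3) = 1 + C(2) + C(1) = 1 + 3 + 1 = 5
C(4) = 1 + C(3) + C(2) = 1 + 5 + 3 = 9
C(5) = 1 + C(4) + C(3) = 1 + 9 + 5 = 15
C(6) = 1 + C(5) + C(4) = 1 + 15 + 9 = 25
C(7) = 1 + C(6) + C(5) = 1 + 25 + 15 = 41
C(8) = 1 + C(7) + C(6) = 1 + 41 + 25 = 67
call_count = C(8) = 67

Final answer: 67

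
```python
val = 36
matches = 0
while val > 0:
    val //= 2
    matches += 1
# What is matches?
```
Trace:
  val=36
  val=36, matches=0
  val=18, matches=1
  val=9, matches=2
  val=4, matches=3
  val=2, matches=4
  val=1, matches=5
  val=0, matches=6

Final answer: 6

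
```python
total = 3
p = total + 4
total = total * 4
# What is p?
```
Trace:
  total=3
  total=3, p=7
  total=12, p=7

Final answer: 7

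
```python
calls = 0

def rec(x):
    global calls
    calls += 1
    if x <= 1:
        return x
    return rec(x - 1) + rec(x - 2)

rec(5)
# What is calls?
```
Call trace (a repeated sub-call is expanded the first time; later identical calls just restate its return value):
rec(x=5)
  rec(x=4)
    rec(x=3)
      rec(x=2)
        rec(x=1)
        -> return 1
        rec(x=0)
        -> return 0
      -> return 1
      rec(x=1)
      -> return 1
    -> return 2
    rec(x=2) -> return 1  (same call as traced above)
  -> return 3
  rec(x=3) -> return 2  (same call as traced above)
-> return 5

calls is incremented once per call, so count the calls in each subtree. Let C(x) = number of calls made by rec(x).
C(0) = C(1) = 1 (base case, no recursion); C(x) = 1 + C(x - 1) + C(x - 2) otherwise.
C(2) = 1 + C(1) + C(0) = 1 + 1 + 1 = 3
C(3) = 1 + C(2) + C(1) = 1 + 3 + 1 = 5
C(4) = 1 + C(3) + C(2) = 1 + 5 + 3 = 9
C(5) = 1 + C(4) + C(3) = 1 + 9 + 5 = 15
calls = C(5) = 15

Final answer: 15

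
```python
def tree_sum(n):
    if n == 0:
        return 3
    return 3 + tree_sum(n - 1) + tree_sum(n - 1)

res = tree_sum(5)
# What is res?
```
Call trace (a repeated sub-call is expanded the first time; later identical calls just restate its return value):
tree_sum(n=5)
  tree_sum(n=4)
    tree_sum(n=3)
      tree_sum(n=2)
        tree_sum(n=1)
          tree_sum(n=0)
          -> return 3
          tree_sum(n=0)
          -> return 3
        -> return 9
        tree_sum(n=1) -> return 9  (same call as traced above)
      -> return 21
      tree_sum(n=2) -> return 21  (same call as traced above)
    -> return 45
    tree_sum(n=3) -> return 45  (same call as traced above)
  -> return 93
  tree_sum(n=4) -> return 93  (same call as traced above)
-> return 189

Final answer: 189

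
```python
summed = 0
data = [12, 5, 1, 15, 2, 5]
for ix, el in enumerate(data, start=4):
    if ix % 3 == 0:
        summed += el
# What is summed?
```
Trace:
  summed=0
  summed=0, ix=4, el=12
  summed=0, ix=5, el=5
  summed=1, ix=6, el=1
  summed=1, ix=7, el=15
  summed=1, ix=8, el=2
  summed=6, ix=9, el=5

Final answer: 6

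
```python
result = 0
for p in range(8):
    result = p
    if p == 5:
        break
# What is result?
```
Trace:
  result=0
  result=0, p=0
  result=1, p=1
  result=2, p=2
  result=3, p=3
  result=4, p=4
  result=5, p=5

Final answer: 5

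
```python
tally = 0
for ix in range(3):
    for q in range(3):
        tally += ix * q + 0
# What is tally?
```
Trace:
  tally=0
  tally=0, ix=0, q=0
  tally=0, ix=0, q=1
  tally=0, ix=0, q=2
  tally=0, ix=1, q=0
  tally=1, ix=1, q=1
  tally=3, ix=1, q=2
  tally=3, ix=2, q=0
  tally=5, ix=2, q=1
  tally=9, ix=2, q=2

Final answer: 9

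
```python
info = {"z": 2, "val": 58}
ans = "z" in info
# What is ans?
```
Trace:
  info={'z': 2, 'val': 58}
  info={'z': 2, 'val': 58}, ans=True

Final answer: True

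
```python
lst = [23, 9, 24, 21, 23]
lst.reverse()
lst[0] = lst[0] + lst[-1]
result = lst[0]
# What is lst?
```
Trace:
  lst=[23, 9, 24, 21, 23]
  lst=[23, 21, 24, 9, 23]
  lst=[46, 21, 24, 9, 23]
  lst=[46, 21, 24, 9, 23], result=46

Final answer: [46, 21, 24, 9, 23]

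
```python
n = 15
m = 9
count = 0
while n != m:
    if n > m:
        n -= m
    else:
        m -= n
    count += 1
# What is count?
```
Trace:
  n=15
  n=15, m=9
  n=15, m=9, count=0
  n=6, m=9, count=1
  n=6, m=3, count=2
  n=3, m=3, count=3

Final answer: 3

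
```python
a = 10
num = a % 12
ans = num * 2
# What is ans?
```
Trace:
  a=10
  a=10, num=10
  a=10, num=10, ans=20

Final answer: 20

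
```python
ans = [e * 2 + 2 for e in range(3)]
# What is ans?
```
Trace:
  e=0
  e=1
  e=2
  ans=[2, 4, 6]

Final answer: [2, 4, 6]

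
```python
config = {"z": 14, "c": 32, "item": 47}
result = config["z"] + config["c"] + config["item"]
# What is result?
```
Trace:
  config={'z': 14, 'c': 32, 'item': 47}
  config={'z': 14, 'c': 32, 'item': 47}, result=93

Final answer: 93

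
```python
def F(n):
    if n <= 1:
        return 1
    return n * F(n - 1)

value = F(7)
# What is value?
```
Call trace:
F(n=7)
  F(n=6)
    F(n=5)
      F(n=4)
        F(n=3)
          F(n=2)
            F(n=1)
            -> return 1
          -> return 2
        -> return 6
      -> return 24
    -> return 120
  -> return 720
-> return 5040

Final answer: 5040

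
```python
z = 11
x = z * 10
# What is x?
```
Trace:
  z=11
  z=11, x=110

Final answer: 110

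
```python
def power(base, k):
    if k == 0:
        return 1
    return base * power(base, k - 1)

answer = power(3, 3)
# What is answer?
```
Call trace:
power(base=3, k=3)
  power(base=3, k=2)
    power(base=3, k=1)
      power(base=3, k=0)
      -> return 1
    -> return 3
  -> return 9
-> return 27

Final answer: 27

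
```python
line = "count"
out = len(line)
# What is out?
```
Trace:
  line='count'
  line='count', out=5

Final answer: 5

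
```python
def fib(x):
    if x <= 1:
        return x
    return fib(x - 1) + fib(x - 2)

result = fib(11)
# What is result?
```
Call trace (a repeated sub-call is expanded the first time; later identical calls just restate its return value):
fib(x=11)
  fib(x=10)
    fib(x=9)
      fib(x=8)
        fib(x=7)
          fib(x=6)
            fib(x=5)
              fib(x=4)
                fib(x=3)
                  fib(x=2)
                    fib(x=1)
                    -> return 1
                    fib(x=0)
                    -> return 0
                  -> return 1
                  fib(x=1)
                  -> return 1
                -> return 2
                fib(x=2) -> return 1  (same call as traced above)
              -> return 3
              fib(x=3) -> return 2  (same call as traced above)
            -> return 5
            fib(x=4) -> return 3  (same call as traced above)
          -> return 8
          fib(x=5) -> return 5  (same call as traced above)
        -> return 13
        fib(x=6) -> return 8  (same call as traced above)
      -> return 21
      fib(x=7) -> return 13  (same call as traced above)
    -> return 34
    fib(x=8) -> return 21  (same call as traced above)
  -> return 55
  fib(x=9) -> return 34  (same call as traced above)
-> return 89

Final answer: 89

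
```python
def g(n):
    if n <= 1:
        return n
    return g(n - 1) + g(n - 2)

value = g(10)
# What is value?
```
Call trace (a repeated sub-call is expanded the first time; later identical calls just restate its return value):
g(n=10)
  g(n=9)
    g(n=8)
      g(n=7)
        g(n=6)
          g(n=5)
            g(n=4)
              g(n=3)
                g(n=2)
                  g(n=1)
                  -> return 1
                  g(n=0)
                  -> return 0
                -> return 1
                g(n=1)
                -> return 1
              -> return 2
              g(n=2) -> return 1  (same call as traced above)
            -> return 3
            g(n=3) -> return 2  (same call as traced above)
          -> return 5
          g(n=4) -> return 3  (same call as traced above)
        -> return 8
        g(n=5) -> return 5  (same call as traced above)
      -> return 13
      g(n=6) -> return 8  (same call as traced above)
    -> return 21
    g(n=7) -> return 13  (same call as traced above)
  -> return 34
  g(n=8) -> return 21  (same call as traced above)
-> return 55

Final answer: 55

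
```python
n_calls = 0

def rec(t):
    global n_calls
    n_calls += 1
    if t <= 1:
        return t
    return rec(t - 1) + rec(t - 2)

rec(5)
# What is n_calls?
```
Call trace (a repeated sub-call is expanded the first time; later identical calls just restate its return value):
rec(t=5)
  rec(t=4)
    rec(t=3)
      rec(t=2)
        rec(t=1)
        -> return 1
        rec(t=0)
        -> return 0
      -> return 1
      rec(t=1)
      -> return 1
    -> return 2
    rec(t=2) -> return 1  (same call as traced above)
  -> return 3
  rec(t=3) -> return 2  (same call as traced above)
-> return 5

n_calls is incremented once per call, so count the calls in each subtree. Let C(t) = number of calls made by rec(t).
C(0) = C(1) = 1 (base case, no recursion); C(t) = 1 + C(t - 1) + C(t - 2) otherwise.
C(2) = 1 + C(1) + C(0) = 1 + 1 + 1 = 3
C(3) = 1 + C(2) + C(1) = 1 + 3 + 1 = 5
C(4) = 1 + C(3) + C(2) = 1 + 5 + 3 = 9
C(5) = 1 + C(4) + C(3) = 1 + 9 + 5 = 15
n_calls = C(5) = 15

Final answer: 15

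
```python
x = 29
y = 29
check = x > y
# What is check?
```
Trace:
  x=29
  x=29, y=29
  x=29, y=29, check=False

Final answer: False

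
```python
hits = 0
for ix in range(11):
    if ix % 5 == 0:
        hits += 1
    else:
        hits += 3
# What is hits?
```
Trace:
  hits=0
  hits=1, ix=0
  hits=4, ix=1
  hits=7, ix=2
  hits=10, ix=3
  hits=13, ix=4
  hits=14, ix=5
  hits=17, ix=6
  hits=20, ix=7
  hits=23, ix=8
  hits=26, ix=9
  hits=27, ix=10

Final answer: 27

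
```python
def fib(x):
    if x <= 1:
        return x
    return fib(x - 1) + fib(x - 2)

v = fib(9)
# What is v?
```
Call trace (a repeated sub-call is expanded the first time; later identical calls just restate its return value):
fib(x=9)
  fib(x=8)
    fib(x=7)
      fib(x=6)
        fib(x=5)
          fib(x=4)
            fib(x=3)
              fib(x=2)
                fib(x=1)
                -> return 1
                fib(x=0)
                -> return 0
              -> return 1
              fib(x=1)
              -> return 1
            -> return 2
            fib(x=2) -> return 1  (same call as traced above)
          -> return 3
          fib(x=3) -> return 2  (same call as traced above)
        -> return 5
        fib(x=4) -> return 3  (same call as traced above)
      -> return 8
      fib(x=5) -> return 5  (same call as traced above)
    -> return 13
    fib(x=6) -> return 8  (same call as traced above)
  -> return 21
  fib(x=7) -> return 13  (same call as traced above)
-> return 34

Final answer: 34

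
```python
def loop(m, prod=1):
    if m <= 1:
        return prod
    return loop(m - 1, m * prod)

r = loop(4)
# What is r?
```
Call trace:
loop(m=4, prod=1)
  loop(m=3, prod=4)
    loop(m=2, prod=12)
      loop(m=1, prod=24)
      -> return 24
    -> return 24
  -> return 24
-> return 24

Final answer: 24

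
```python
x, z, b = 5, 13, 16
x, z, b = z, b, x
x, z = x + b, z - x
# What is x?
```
Trace:
  x=5, z=13, b=16
  x=13, z=16, b=5
  x=18, z=3, b=5

Final answer: 18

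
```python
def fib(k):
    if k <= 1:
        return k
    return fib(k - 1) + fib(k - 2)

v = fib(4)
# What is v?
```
Call trace (a repeated sub-call is expanded the first time; later identical calls just restate its return value):
fib(k=4)
  fib(k=3)
    fib(k=2)
      fib(k=1)
      -> return 1
      fib(k=0)
      -> return 0
    -> return 1
    fib(k=1)
    -> return 1
  -> return 2
  fib(k=2) -> return 1  (same call as traced above)
-> return 3

Final answer: 3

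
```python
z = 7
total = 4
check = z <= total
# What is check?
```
Trace:
  z=7
  z=7, total=4
  z=7, total=4, check=False

Final answer: False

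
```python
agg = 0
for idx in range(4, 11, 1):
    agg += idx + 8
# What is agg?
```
Trace:
  agg=0
  agg=12, idx=4
  agg=25, idx=5
  agg=39, idx=6
  agg=54, idx=7
  agg=70, idx=8
  agg=87, idx=9
  agg=105, idx=10

Final answer: 105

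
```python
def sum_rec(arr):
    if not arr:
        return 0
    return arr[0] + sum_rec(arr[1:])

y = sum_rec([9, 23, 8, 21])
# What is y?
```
Call trace:
sum_rec(arr=[9, 23, 8, 21])
  sum_rec(arr=[23, 8, 21])
    sum_rec(arr=[8, 21])
      sum_rec(arr=[21])
        sum_rec(arr=[])
        -> return 0
      -> return 21
    -> return 29
  -> return 52
-> return 61

Final answer: 61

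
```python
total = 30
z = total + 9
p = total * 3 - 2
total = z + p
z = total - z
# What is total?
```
Trace:
  total=30
  total=30, z=39
  total=30, z=39, p=88
  total=127, z=39, p=88
  total=127, z=88, p=88

Final answer: 127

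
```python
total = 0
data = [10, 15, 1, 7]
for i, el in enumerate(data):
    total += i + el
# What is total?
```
Trace:
  total=0
  total=10, i=0, el=10
  total=26, i=1, el=15
  total=29, i=2, el=1
  total=39, i=3, el=7

Final answer: 39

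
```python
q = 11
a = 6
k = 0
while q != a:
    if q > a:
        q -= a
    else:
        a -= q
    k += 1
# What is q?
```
Trace:
  q=11
  q=11, a=6
  q=11, a=6, k=0
  q=5, a=6, k=1
  q=5, a=1, k=2
  q=4, a=1, k=3
  q=3, a=1, k=4
  q=2, a=1, k=5
  q=1, a=1, k=6

Final answer: 1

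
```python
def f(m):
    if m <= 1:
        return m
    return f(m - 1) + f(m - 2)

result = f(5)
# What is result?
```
Call trace (a repeated sub-call is expanded the first time; later identical calls just restate its return value):
f(m=5)
  f(m=4)
    f(m=3)
      f(m=2)
        f(m=1)
        -> return 1
        f(m=0)
        -> return 0
      -> return 1
      f(m=1)
      -> return 1
    -> return 2
    f(m=2) -> return 1  (same call as traced above)
  -> return 3
  f(m=3) -> return 2  (same call as traced above)
-> return 5

Final answer: 5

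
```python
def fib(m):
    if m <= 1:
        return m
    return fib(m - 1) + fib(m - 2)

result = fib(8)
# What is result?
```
Call trace (a repeated sub-call is expanded the first time; later identical calls just restate its return value):
fib(m=8)
  fib(m=7)
    fib(m=6)
      fib(m=5)
        fib(m=4)
          fib(m=3)
            fib(m=2)
              fib(m=1)
              -> return 1
              fib(m=0)
              -> return 0
            -> return 1
            fib(m=1)
            -> return 1
          -> return 2
          fib(m=2) -> return 1  (same call as traced above)
        -> return 3
        fib(m=3) -> return 2  (same call as traced above)
      -> return 5
      fib(m=4) -> return 3  (same call as traced above)
    -> return 8
    fib(m=5) -> return 5  (same call as traced above)
  -> return 13
  fib(m=6) -> return 8  (same call as traced above)
-> return 21

Final answer: 21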